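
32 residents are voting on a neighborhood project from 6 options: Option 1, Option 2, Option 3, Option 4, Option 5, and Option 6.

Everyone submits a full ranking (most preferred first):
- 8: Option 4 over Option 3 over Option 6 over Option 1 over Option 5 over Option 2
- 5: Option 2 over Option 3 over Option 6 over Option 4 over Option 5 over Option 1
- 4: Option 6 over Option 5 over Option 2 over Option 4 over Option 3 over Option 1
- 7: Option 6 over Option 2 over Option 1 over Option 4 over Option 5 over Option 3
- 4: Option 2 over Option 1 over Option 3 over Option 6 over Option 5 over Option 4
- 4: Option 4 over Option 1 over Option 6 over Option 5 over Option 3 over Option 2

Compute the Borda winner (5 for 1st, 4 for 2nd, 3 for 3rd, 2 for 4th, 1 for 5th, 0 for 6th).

Option 6

Option 1: 8×2 + 5×0 + 4×0 + 7×3 + 4×4 + 4×4 = 69
Option 2: 8×0 + 5×5 + 4×3 + 7×4 + 4×5 + 4×0 = 85
Option 3: 8×4 + 5×4 + 4×1 + 7×0 + 4×3 + 4×1 = 72
Option 4: 8×5 + 5×2 + 4×2 + 7×2 + 4×0 + 4×5 = 92
Option 5: 8×1 + 5×1 + 4×4 + 7×1 + 4×1 + 4×2 = 48
Option 6: 8×3 + 5×3 + 4×5 + 7×5 + 4×2 + 4×3 = 114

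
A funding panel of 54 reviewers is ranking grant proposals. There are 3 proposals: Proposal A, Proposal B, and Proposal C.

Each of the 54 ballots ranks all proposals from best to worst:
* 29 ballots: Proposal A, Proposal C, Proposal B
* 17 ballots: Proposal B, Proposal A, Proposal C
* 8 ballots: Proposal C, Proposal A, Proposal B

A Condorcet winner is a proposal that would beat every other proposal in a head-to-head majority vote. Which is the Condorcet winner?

Proposal A

Proposal A vs Proposal B: 37–17
Proposal A vs Proposal C: 46–8
Proposal A beats every other proposal.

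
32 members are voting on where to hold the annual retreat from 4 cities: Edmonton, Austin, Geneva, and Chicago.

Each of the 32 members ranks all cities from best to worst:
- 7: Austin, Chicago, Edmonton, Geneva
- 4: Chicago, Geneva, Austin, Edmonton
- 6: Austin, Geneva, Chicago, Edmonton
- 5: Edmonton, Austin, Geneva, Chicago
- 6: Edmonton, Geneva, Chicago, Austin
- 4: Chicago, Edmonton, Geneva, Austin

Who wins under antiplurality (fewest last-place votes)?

Last-place votes: Edmonton 10, Austin 10, Geneva 7, Chicago 5.

Chicago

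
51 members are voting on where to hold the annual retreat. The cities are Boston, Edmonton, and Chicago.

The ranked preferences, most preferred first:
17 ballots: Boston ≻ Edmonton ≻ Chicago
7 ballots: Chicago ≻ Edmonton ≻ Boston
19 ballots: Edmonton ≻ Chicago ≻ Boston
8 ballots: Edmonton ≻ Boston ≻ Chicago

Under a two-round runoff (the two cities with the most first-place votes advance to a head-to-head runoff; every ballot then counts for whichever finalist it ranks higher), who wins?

Edmonton

Round 1 first-place votes: Boston 17, Edmonton 27, Chicago 7. Edmonton and Boston advance.
Runoff: Edmonton is ranked above Boston on 34 ballots, Boston above Edmonton on 17.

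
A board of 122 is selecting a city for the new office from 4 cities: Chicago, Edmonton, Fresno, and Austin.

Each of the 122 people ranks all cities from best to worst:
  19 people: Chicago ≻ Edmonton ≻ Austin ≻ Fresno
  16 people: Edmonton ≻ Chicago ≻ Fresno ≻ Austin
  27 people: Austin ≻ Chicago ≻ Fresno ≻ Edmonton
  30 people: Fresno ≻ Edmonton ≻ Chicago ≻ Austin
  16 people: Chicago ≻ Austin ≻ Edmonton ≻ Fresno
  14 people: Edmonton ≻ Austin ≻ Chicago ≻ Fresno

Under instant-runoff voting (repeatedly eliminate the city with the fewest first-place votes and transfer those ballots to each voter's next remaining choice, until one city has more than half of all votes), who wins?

Round 1: Chicago 35, Edmonton 30, Fresno 30, Austin 27. Austin eliminated.
Round 2: Chicago 62, Edmonton 30, Fresno 30. Chicago has a majority (≥62).

Chicago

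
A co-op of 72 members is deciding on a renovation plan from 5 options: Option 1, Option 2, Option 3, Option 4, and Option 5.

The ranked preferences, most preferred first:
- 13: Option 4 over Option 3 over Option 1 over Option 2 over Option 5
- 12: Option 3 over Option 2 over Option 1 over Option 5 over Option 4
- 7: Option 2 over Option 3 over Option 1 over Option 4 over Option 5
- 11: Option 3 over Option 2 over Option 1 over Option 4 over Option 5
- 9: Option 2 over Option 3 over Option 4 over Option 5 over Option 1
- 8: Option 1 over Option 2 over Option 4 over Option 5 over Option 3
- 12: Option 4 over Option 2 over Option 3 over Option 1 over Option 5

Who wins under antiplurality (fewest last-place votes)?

Last-place votes: Option 1 9, Option 2 0, Option 3 8, Option 4 12, Option 5 43.

Option 2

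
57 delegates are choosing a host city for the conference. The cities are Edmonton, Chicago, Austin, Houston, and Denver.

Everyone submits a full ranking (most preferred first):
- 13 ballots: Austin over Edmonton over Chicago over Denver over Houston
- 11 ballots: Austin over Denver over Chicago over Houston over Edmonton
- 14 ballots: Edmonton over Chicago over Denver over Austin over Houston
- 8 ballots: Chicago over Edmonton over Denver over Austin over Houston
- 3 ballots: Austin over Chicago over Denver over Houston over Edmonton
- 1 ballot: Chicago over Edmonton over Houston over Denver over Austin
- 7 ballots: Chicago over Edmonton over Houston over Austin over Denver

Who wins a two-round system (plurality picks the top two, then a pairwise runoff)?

Chicago

Round 1 first-place votes: Edmonton 14, Chicago 16, Austin 27, Houston 0, Denver 0. Austin and Chicago advance.
Runoff: Austin is ranked above Chicago on 27 ballots, Chicago above Austin on 30.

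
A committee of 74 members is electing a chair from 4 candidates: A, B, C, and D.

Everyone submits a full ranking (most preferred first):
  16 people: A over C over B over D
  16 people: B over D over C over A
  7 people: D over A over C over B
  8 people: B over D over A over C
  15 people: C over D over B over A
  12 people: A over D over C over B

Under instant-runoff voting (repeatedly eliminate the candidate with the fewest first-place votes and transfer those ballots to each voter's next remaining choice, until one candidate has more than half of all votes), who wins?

B

Round 1: A 28, B 24, C 15, D 7. D eliminated.
Round 2: A 35, B 24, C 15. C eliminated.
Round 3: A 35, B 39. B has a majority (≥38).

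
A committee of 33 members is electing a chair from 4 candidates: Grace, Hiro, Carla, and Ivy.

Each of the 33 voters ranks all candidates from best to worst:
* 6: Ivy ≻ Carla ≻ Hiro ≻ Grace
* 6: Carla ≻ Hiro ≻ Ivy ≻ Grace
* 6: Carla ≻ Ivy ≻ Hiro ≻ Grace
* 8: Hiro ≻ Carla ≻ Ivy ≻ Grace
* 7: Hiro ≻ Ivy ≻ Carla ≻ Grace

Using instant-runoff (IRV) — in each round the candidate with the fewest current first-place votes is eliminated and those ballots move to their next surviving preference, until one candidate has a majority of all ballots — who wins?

Round 1: Grace 0, Hiro 15, Carla 12, Ivy 6. Grace eliminated.
Round 2: Hiro 15, Carla 12, Ivy 6. Ivy eliminated.
Round 3: Hiro 15, Carla 18. Carla has a majority (≥17).

Carla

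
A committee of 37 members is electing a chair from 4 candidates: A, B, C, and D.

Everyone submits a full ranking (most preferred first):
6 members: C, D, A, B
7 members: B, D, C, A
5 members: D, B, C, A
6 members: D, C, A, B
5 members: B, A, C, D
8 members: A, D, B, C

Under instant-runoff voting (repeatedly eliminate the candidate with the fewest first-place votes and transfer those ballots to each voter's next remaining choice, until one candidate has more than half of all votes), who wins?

D

Round 1: A 8, B 12, C 6, D 11. C eliminated.
Round 2: A 8, B 12, D 17. A eliminated.
Round 3: B 12, D 25. D has a majority (≥19).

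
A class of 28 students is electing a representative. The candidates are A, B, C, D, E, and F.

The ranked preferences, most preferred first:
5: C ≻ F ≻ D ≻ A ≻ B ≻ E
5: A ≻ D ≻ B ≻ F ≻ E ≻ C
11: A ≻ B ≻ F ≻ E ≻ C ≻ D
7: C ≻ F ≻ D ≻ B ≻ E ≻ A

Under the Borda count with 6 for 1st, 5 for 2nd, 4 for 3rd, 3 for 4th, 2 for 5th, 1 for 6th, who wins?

A: 5×3 + 5×6 + 11×6 + 7×1 = 118
B: 5×2 + 5×4 + 11×5 + 7×3 = 106
C: 5×6 + 5×1 + 11×2 + 7×6 = 99
D: 5×4 + 5×5 + 11×1 + 7×4 = 84
E: 5×1 + 5×2 + 11×3 + 7×2 = 62
F: 5×5 + 5×3 + 11×4 + 7×5 = 119

F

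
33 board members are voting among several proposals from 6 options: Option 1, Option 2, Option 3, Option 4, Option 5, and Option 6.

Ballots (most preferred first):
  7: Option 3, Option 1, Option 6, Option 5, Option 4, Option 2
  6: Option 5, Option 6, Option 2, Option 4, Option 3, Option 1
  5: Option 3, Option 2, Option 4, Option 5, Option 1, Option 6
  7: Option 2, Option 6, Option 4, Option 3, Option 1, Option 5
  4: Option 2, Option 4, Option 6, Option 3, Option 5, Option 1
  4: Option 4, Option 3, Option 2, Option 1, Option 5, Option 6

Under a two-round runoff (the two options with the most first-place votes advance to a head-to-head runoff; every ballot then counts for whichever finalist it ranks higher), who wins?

Option 2

Round 1 first-place votes: Option 1 0, Option 2 11, Option 3 12, Option 4 4, Option 5 6, Option 6 0. Option 3 and Option 2 advance.
Runoff: Option 3 is ranked above Option 2 on 16 ballots, Option 2 above Option 3 on 17.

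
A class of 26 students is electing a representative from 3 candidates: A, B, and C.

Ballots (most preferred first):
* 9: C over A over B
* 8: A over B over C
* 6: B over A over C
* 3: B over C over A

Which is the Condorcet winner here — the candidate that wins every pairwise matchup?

A

A vs B: 17–9
A vs C: 14–12
A beats every other candidate.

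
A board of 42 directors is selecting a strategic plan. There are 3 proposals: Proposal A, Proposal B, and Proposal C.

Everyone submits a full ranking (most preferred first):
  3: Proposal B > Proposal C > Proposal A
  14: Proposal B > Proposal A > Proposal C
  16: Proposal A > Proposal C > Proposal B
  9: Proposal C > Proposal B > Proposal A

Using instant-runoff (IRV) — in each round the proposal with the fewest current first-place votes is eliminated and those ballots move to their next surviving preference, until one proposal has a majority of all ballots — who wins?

Round 1: Proposal A 16, Proposal B 17, Proposal C 9. Proposal C eliminated.
Round 2: Proposal A 16, Proposal B 26. Proposal B has a majority (≥22).

Proposal B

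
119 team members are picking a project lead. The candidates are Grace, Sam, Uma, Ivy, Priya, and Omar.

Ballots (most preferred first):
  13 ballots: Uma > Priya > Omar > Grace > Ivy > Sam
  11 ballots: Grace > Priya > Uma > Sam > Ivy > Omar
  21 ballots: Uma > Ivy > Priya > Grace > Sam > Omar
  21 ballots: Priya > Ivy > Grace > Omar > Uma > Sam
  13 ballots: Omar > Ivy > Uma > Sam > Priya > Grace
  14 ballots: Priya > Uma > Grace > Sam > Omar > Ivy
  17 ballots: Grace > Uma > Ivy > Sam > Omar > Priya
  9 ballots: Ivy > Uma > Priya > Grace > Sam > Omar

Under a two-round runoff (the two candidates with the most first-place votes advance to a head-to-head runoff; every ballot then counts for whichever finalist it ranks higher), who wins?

Uma

Round 1 first-place votes: Grace 28, Sam 0, Uma 34, Ivy 9, Priya 35, Omar 13. Priya and Uma advance.
Runoff: Priya is ranked above Uma on 46 ballots, Uma above Priya on 73.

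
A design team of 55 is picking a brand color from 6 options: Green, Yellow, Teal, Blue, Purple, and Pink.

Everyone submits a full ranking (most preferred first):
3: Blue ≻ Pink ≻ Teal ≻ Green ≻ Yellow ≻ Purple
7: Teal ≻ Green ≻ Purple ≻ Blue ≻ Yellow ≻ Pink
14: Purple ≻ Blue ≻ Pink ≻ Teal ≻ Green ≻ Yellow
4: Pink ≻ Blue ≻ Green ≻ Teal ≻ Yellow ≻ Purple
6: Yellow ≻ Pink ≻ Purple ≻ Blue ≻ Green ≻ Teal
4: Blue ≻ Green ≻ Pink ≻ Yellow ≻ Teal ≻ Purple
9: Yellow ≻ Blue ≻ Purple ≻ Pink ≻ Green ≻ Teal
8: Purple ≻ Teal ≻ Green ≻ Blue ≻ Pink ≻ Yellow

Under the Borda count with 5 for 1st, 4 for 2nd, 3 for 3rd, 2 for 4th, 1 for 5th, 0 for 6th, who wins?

Green: 3×2 + 7×4 + 14×1 + 4×3 + 6×1 + 4×4 + 9×1 + 8×3 = 115
Yellow: 3×1 + 7×1 + 14×0 + 4×1 + 6×5 + 4×2 + 9×5 + 8×0 = 97
Teal: 3×3 + 7×5 + 14×2 + 4×2 + 6×0 + 4×1 + 9×0 + 8×4 = 116
Blue: 3×5 + 7×2 + 14×4 + 4×4 + 6×2 + 4×5 + 9×4 + 8×2 = 185
Purple: 3×0 + 7×3 + 14×5 + 4×0 + 6×3 + 4×0 + 9×3 + 8×5 = 176
Pink: 3×4 + 7×0 + 14×3 + 4×5 + 6×4 + 4×3 + 9×2 + 8×1 = 136

Blue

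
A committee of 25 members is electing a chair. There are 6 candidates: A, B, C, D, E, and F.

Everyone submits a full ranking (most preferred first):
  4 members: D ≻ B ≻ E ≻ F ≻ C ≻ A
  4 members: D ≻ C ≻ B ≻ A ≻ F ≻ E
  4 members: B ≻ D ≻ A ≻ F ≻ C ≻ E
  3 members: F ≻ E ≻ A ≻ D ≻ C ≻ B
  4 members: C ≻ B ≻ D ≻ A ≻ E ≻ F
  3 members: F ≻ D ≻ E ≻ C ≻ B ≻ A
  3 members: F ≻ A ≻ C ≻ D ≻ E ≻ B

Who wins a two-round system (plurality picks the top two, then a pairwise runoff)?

D

Round 1 first-place votes: A 0, B 4, C 4, D 8, E 0, F 9. F and D advance.
Runoff: F is ranked above D on 9 ballots, D above F on 16.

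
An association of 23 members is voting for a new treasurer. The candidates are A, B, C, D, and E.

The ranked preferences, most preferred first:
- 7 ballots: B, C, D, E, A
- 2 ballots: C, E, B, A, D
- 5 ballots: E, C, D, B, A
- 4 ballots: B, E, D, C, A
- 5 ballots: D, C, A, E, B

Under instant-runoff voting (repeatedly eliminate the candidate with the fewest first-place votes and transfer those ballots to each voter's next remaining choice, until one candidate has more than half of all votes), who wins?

E

Round 1: A 0, B 11, C 2, D 5, E 5. A eliminated.
Round 2: B 11, C 2, D 5, E 5. C eliminated.
Round 3: B 11, D 5, E 7. D eliminated.
Round 4: B 11, E 12. E has a majority (≥12).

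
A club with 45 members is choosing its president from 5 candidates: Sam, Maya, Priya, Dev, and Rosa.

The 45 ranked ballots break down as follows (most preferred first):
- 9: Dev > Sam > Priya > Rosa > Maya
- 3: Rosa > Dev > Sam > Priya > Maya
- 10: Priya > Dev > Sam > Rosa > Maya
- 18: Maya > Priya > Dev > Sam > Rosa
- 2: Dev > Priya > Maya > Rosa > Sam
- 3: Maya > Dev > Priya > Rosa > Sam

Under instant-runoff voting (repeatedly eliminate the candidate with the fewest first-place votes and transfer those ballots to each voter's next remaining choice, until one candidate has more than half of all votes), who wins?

Dev

Round 1: Sam 0, Maya 21, Priya 10, Dev 11, Rosa 3. Sam eliminated.
Round 2: Maya 21, Priya 10, Dev 11, Rosa 3. Rosa eliminated.
Round 3: Maya 21, Priya 10, Dev 14. Priya eliminated.
Round 4: Maya 21, Dev 24. Dev has a majority (≥23).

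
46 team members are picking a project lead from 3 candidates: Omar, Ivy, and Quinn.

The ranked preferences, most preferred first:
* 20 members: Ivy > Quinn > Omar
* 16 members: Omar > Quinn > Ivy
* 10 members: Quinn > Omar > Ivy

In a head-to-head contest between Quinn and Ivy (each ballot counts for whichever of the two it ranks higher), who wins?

Quinn is ranked above Ivy on 26 ballots; Ivy above Quinn on 20.

Quinn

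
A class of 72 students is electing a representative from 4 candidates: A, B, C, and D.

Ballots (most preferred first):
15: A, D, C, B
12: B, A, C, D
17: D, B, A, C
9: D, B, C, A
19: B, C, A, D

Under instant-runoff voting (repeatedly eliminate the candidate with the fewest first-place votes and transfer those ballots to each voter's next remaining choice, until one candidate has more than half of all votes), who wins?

D

Round 1: A 15, B 31, C 0, D 26. C eliminated.
Round 2: A 15, B 31, D 26. A eliminated.
Round 3: B 31, D 41. D has a majority (≥37).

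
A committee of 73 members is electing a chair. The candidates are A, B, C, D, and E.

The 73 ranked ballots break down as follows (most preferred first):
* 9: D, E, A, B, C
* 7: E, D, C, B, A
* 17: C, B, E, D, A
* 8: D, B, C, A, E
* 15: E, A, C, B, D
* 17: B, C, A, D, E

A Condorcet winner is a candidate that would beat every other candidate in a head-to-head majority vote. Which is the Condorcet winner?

C

C vs A: 49–24
C vs B: 39–34
C vs D: 49–24
C vs E: 42–31
C beats every other candidate.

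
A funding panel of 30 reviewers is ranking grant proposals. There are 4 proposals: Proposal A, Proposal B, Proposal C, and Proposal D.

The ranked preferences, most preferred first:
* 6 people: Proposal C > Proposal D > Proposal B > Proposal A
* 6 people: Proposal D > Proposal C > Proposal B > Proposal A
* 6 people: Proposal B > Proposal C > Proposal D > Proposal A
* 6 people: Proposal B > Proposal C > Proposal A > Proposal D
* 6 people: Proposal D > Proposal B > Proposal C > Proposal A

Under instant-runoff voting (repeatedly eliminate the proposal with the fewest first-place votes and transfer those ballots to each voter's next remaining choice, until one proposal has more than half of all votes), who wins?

Proposal D

Round 1: Proposal A 0, Proposal B 12, Proposal C 6, Proposal D 12. Proposal A eliminated.
Round 2: Proposal B 12, Proposal C 6, Proposal D 12. Proposal C eliminated.
Round 3: Proposal B 12, Proposal D 18. Proposal D has a majority (≥16).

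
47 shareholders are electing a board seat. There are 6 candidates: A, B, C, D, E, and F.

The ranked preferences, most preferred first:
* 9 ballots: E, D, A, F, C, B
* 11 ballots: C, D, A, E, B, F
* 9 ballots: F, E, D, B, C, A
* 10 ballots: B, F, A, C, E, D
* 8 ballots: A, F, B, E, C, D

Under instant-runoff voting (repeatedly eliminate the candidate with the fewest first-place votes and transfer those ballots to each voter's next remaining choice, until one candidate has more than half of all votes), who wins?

F

Round 1: A 8, B 10, C 11, D 0, E 9, F 9. D eliminated.
Round 2: A 8, B 10, C 11, E 9, F 9. A eliminated.
Round 3: B 10, C 11, E 9, F 17. E eliminated.
Round 4: B 10, C 11, F 26. F has a majority (≥24).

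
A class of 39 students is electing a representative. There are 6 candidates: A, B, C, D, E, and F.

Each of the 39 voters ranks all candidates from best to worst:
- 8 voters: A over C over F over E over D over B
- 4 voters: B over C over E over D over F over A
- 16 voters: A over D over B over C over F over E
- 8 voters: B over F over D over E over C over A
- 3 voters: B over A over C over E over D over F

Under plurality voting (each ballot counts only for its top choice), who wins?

First-place votes: A 24, B 15, C 0, D 0, E 0, F 0.

A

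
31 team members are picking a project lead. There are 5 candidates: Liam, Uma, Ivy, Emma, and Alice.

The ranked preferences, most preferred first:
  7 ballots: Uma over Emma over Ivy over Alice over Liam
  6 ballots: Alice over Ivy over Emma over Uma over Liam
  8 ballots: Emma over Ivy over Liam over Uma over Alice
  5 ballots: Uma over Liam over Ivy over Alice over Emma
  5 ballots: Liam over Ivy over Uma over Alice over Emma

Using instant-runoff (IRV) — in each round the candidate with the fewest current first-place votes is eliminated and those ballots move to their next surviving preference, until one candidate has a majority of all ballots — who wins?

Round 1: Liam 5, Uma 12, Ivy 0, Emma 8, Alice 6. Ivy eliminated.
Round 2: Liam 5, Uma 12, Emma 8, Alice 6. Liam eliminated.
Round 3: Uma 17, Emma 8, Alice 6. Uma has a majority (≥16).

Uma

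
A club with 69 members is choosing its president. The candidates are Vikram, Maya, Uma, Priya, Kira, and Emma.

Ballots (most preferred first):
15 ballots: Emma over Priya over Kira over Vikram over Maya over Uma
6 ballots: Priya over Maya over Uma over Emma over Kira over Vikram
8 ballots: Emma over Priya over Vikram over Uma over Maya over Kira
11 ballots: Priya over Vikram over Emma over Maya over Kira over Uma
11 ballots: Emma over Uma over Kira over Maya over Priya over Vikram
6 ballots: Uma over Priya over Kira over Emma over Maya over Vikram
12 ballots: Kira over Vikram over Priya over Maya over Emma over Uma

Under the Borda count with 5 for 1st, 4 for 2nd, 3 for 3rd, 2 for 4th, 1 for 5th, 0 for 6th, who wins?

Vikram: 15×2 + 6×0 + 8×3 + 11×4 + 11×0 + 6×0 + 12×4 = 146
Maya: 15×1 + 6×4 + 8×1 + 11×2 + 11×2 + 6×1 + 12×2 = 121
Uma: 15×0 + 6×3 + 8×2 + 11×0 + 11×4 + 6×5 + 12×0 = 108
Priya: 15×4 + 6×5 + 8×4 + 11×5 + 11×1 + 6×4 + 12×3 = 248
Kira: 15×3 + 6×1 + 8×0 + 11×1 + 11×3 + 6×3 + 12×5 = 173
Emma: 15×5 + 6×2 + 8×5 + 11×3 + 11×5 + 6×2 + 12×1 = 239

Priya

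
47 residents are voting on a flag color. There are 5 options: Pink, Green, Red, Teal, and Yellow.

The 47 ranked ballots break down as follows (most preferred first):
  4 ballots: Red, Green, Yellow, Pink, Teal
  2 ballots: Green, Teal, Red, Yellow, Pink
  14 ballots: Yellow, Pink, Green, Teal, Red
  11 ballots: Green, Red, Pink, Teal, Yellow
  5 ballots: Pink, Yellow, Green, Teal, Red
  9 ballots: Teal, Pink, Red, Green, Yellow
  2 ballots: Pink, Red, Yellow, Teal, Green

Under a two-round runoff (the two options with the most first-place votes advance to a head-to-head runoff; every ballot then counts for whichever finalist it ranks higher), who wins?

Green

Round 1 first-place votes: Pink 7, Green 13, Red 4, Teal 9, Yellow 14. Yellow and Green advance.
Runoff: Yellow is ranked above Green on 21 ballots, Green above Yellow on 26.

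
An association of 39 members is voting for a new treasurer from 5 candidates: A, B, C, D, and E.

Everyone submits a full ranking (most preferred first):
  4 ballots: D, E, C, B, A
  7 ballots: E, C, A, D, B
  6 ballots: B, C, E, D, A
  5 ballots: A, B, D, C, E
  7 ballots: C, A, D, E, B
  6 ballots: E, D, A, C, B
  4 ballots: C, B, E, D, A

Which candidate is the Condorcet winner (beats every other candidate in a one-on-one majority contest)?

C vs A: 28–11
C vs B: 28–11
C vs D: 24–15
C vs E: 22–17
C beats every other candidate.

C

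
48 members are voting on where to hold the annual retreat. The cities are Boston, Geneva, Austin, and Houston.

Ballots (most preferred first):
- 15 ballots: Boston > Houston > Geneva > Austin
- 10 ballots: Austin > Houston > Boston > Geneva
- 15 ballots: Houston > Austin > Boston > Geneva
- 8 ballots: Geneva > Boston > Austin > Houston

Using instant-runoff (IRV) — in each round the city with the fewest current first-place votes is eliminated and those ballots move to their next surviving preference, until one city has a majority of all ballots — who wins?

Houston

Round 1: Boston 15, Geneva 8, Austin 10, Houston 15. Geneva eliminated.
Round 2: Boston 23, Austin 10, Houston 15. Austin eliminated.
Round 3: Boston 23, Houston 25. Houston has a majority (≥25).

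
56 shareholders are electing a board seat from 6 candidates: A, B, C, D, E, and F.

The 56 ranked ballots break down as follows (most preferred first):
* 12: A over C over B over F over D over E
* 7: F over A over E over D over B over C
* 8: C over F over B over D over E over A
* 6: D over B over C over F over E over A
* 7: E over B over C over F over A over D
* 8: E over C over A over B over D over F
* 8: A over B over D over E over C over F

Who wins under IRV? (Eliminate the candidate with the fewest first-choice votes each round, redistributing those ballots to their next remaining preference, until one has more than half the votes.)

E

Round 1: A 20, B 0, C 8, D 6, E 15, F 7. B eliminated.
Round 2: A 20, C 8, D 6, E 15, F 7. D eliminated.
Round 3: A 20, C 14, E 15, F 7. F eliminated.
Round 4: A 27, C 14, E 15. C eliminated.
Round 5: A 27, E 29. E has a majority (≥29).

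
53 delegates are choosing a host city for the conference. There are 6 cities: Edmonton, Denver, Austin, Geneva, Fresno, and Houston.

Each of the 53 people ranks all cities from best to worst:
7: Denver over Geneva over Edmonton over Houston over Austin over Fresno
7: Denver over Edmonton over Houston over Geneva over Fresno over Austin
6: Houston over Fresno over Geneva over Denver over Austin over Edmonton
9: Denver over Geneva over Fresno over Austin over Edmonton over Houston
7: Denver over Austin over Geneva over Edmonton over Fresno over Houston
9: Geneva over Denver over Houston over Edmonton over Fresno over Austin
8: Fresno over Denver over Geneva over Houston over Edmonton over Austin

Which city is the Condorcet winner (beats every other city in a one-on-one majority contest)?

Denver vs Edmonton: 53–0
Denver vs Austin: 53–0
Denver vs Geneva: 38–15
Denver vs Fresno: 39–14
Denver vs Houston: 47–6
Denver beats every other city.

Denver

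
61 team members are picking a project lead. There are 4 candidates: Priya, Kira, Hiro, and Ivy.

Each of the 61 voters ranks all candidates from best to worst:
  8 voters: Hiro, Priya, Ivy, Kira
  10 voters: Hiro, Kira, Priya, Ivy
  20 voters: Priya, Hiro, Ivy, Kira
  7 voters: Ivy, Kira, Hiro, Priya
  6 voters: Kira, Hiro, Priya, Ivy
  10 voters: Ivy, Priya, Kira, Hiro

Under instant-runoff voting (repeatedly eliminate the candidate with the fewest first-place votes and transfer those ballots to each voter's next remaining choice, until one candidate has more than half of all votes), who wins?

Round 1: Priya 20, Kira 6, Hiro 18, Ivy 17. Kira eliminated.
Round 2: Priya 20, Hiro 24, Ivy 17. Ivy eliminated.
Round 3: Priya 30, Hiro 31. Hiro has a majority (≥31).

Hiro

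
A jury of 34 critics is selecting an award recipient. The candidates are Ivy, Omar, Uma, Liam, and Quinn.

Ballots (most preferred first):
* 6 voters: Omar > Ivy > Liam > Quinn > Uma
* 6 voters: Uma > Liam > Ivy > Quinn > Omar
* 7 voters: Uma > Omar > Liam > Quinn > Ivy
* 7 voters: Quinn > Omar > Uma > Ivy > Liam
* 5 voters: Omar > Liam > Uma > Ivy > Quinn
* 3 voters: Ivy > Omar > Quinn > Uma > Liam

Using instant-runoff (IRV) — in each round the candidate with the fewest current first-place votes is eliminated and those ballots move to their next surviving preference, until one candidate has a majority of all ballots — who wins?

Round 1: Ivy 3, Omar 11, Uma 13, Liam 0, Quinn 7. Liam eliminated.
Round 2: Ivy 3, Omar 11, Uma 13, Quinn 7. Ivy eliminated.
Round 3: Omar 14, Uma 13, Quinn 7. Quinn eliminated.
Round 4: Omar 21, Uma 13. Omar has a majority (≥18).

Omar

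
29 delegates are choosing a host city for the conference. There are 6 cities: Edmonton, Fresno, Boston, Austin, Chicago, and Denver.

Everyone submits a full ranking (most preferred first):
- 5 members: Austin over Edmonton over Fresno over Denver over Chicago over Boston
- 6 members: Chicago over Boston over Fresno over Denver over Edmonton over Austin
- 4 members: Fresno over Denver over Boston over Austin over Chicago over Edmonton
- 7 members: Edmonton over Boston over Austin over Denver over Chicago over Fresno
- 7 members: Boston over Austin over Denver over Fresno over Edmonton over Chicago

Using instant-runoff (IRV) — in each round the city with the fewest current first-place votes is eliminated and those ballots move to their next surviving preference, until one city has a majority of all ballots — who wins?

Boston

Round 1: Edmonton 7, Fresno 4, Boston 7, Austin 5, Chicago 6, Denver 0. Denver eliminated.
Round 2: Edmonton 7, Fresno 4, Boston 7, Austin 5, Chicago 6. Fresno eliminated.
Round 3: Edmonton 7, Boston 11, Austin 5, Chicago 6. Austin eliminated.
Round 4: Edmonton 12, Boston 11, Chicago 6. Chicago eliminated.
Round 5: Edmonton 12, Boston 17. Boston has a majority (≥15).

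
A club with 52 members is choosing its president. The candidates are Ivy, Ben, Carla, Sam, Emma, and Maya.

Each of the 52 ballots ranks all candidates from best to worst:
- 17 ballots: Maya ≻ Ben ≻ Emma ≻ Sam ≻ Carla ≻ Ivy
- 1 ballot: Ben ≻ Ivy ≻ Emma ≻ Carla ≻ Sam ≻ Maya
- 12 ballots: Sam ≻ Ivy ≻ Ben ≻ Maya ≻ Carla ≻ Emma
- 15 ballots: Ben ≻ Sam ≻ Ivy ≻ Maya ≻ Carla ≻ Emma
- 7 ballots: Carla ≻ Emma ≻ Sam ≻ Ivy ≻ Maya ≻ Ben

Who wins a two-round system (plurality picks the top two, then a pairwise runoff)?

Round 1 first-place votes: Ivy 0, Ben 16, Carla 7, Sam 12, Emma 0, Maya 17. Maya and Ben advance.
Runoff: Maya is ranked above Ben on 24 ballots, Ben above Maya on 28.

Ben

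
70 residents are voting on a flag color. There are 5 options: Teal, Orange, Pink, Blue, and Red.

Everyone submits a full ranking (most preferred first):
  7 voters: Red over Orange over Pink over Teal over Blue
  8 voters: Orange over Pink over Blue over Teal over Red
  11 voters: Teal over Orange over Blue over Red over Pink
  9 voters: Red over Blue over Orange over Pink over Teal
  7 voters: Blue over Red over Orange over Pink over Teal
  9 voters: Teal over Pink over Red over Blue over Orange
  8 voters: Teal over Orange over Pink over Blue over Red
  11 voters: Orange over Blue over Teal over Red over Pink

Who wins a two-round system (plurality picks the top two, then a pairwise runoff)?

Orange

Round 1 first-place votes: Teal 28, Orange 19, Pink 0, Blue 7, Red 16. Teal and Orange advance.
Runoff: Teal is ranked above Orange on 28 ballots, Orange above Teal on 42.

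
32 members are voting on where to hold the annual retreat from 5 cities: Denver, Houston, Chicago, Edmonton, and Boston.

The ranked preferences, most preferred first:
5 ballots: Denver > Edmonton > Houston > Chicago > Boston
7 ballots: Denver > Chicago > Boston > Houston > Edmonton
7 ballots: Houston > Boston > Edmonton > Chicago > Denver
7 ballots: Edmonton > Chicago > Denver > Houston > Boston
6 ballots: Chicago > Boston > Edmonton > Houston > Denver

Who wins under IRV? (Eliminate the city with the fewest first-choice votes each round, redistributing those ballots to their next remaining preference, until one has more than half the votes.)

Edmonton

Round 1: Denver 12, Houston 7, Chicago 6, Edmonton 7, Boston 0. Boston eliminated.
Round 2: Denver 12, Houston 7, Chicago 6, Edmonton 7. Chicago eliminated.
Round 3: Denver 12, Houston 7, Edmonton 13. Houston eliminated.
Round 4: Denver 12, Edmonton 20. Edmonton has a majority (≥17).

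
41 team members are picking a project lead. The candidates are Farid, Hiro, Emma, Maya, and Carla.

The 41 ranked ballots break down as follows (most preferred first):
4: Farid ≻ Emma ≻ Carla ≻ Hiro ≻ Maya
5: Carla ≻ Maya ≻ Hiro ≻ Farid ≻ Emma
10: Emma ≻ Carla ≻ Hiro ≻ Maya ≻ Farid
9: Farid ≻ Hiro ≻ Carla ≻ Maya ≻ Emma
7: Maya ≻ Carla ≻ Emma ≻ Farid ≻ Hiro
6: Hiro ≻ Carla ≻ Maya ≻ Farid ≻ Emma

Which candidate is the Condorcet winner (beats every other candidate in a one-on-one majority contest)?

Carla vs Farid: 28–13
Carla vs Hiro: 26–15
Carla vs Emma: 27–14
Carla vs Maya: 34–7
Carla beats every other candidate.

Carla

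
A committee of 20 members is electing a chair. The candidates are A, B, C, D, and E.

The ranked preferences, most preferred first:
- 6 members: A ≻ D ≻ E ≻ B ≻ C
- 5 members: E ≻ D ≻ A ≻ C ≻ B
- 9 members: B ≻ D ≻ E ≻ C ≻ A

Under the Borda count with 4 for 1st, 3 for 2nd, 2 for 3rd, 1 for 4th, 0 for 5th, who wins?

A: 6×4 + 5×2 + 9×0 = 34
B: 6×1 + 5×0 + 9×4 = 42
C: 6×0 + 5×1 + 9×1 = 14
D: 6×3 + 5×3 + 9×3 = 60
E: 6×2 + 5×4 + 9×2 = 50

D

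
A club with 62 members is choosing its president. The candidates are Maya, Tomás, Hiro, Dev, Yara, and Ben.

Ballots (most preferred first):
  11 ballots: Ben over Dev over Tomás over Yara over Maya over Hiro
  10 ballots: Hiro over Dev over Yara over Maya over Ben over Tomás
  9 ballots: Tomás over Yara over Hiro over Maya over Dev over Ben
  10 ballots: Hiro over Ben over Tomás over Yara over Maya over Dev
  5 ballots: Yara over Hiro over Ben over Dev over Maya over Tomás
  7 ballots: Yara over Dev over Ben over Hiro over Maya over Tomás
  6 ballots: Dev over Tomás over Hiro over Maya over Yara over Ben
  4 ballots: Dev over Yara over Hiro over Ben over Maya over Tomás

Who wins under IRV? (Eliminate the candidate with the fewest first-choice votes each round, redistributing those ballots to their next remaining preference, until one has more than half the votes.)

Yara

Round 1: Maya 0, Tomás 9, Hiro 20, Dev 10, Yara 12, Ben 11. Maya eliminated.
Round 2: Tomás 9, Hiro 20, Dev 10, Yara 12, Ben 11. Tomás eliminated.
Round 3: Hiro 20, Dev 10, Yara 21, Ben 11. Dev eliminated.
Round 4: Hiro 26, Yara 25, Ben 11. Ben eliminated.
Round 5: Hiro 26, Yara 36. Yara has a majority (≥32).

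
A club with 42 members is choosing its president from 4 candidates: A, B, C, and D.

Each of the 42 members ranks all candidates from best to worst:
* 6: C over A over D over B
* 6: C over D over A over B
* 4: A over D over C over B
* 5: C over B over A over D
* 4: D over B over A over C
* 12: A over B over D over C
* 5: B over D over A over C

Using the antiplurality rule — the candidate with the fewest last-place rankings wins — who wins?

A

Last-place votes: A 0, B 16, C 21, D 5.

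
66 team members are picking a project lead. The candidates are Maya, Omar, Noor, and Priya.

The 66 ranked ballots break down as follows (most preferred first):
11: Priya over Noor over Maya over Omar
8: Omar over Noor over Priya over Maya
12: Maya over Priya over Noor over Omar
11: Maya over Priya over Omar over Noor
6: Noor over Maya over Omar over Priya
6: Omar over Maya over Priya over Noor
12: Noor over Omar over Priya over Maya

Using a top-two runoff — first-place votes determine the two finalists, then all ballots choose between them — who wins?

Noor

Round 1 first-place votes: Maya 23, Omar 14, Noor 18, Priya 11. Maya and Noor advance.
Runoff: Maya is ranked above Noor on 29 ballots, Noor above Maya on 37.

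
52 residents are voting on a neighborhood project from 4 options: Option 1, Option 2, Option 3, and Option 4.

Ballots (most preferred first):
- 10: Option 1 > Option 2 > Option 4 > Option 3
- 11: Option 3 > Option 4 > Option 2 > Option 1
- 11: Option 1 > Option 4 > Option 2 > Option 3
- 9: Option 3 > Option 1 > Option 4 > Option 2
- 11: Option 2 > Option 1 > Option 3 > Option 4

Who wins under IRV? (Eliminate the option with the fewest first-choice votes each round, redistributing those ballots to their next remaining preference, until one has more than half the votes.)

Round 1: Option 1 21, Option 2 11, Option 3 20, Option 4 0. Option 4 eliminated.
Round 2: Option 1 21, Option 2 11, Option 3 20. Option 2 eliminated.
Round 3: Option 1 32, Option 3 20. Option 1 has a majority (≥27).

Option 1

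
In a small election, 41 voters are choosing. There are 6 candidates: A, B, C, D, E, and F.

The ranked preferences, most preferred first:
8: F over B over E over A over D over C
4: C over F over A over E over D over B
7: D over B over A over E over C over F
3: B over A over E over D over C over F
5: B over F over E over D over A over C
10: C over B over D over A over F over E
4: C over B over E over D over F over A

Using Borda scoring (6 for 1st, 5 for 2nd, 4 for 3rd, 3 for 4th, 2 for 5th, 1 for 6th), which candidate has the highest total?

A: 8×3 + 4×4 + 7×4 + 3×5 + 5×2 + 10×3 + 4×1 = 127
B: 8×5 + 4×1 + 7×5 + 3×6 + 5×6 + 10×5 + 4×5 = 197
C: 8×1 + 4×6 + 7×2 + 3×2 + 5×1 + 10×6 + 4×6 = 141
D: 8×2 + 4×2 + 7×6 + 3×3 + 5×3 + 10×4 + 4×3 = 142
E: 8×4 + 4×3 + 7×3 + 3×4 + 5×4 + 10×1 + 4×4 = 123
F: 8×6 + 4×5 + 7×1 + 3×1 + 5×5 + 10×2 + 4×2 = 131

B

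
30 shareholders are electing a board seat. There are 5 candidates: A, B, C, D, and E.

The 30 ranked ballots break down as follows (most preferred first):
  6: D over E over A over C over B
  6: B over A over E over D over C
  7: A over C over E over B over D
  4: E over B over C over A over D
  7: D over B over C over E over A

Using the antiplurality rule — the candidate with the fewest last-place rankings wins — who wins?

Last-place votes: A 7, B 6, C 6, D 11, E 0.

E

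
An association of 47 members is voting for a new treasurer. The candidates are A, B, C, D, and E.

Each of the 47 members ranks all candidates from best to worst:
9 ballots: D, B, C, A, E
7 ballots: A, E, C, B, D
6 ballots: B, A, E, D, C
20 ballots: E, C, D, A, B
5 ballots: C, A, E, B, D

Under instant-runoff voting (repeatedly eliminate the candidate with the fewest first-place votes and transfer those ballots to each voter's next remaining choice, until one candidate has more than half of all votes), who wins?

A

Round 1: A 7, B 6, C 5, D 9, E 20. C eliminated.
Round 2: A 12, B 6, D 9, E 20. B eliminated.
Round 3: A 18, D 9, E 20. D eliminated.
Round 4: A 27, E 20. A has a majority (≥24).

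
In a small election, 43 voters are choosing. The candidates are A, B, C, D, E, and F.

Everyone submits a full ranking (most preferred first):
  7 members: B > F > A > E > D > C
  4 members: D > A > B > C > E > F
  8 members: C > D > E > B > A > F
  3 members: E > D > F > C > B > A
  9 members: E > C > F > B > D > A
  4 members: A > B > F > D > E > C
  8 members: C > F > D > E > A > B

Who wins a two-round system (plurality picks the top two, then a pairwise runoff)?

Round 1 first-place votes: A 4, B 7, C 16, D 4, E 12, F 0. C and E advance.
Runoff: C is ranked above E on 20 ballots, E above C on 23.

E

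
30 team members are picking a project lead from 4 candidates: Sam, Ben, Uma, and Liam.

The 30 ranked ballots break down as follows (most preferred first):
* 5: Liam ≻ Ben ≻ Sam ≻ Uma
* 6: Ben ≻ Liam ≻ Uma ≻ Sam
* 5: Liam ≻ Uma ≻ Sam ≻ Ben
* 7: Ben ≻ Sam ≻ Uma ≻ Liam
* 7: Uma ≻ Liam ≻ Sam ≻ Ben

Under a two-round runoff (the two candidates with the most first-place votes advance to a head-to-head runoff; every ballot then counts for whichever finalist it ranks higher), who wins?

Liam

Round 1 first-place votes: Sam 0, Ben 13, Uma 7, Liam 10. Ben and Liam advance.
Runoff: Ben is ranked above Liam on 13 ballots, Liam above Ben on 17.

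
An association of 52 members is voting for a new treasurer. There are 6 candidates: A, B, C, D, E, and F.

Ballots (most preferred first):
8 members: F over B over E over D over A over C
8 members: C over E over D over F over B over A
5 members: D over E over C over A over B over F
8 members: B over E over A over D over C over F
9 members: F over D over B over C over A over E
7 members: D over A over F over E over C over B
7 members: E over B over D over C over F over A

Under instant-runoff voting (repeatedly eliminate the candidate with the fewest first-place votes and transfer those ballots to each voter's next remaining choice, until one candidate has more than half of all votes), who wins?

D

Round 1: A 0, B 8, C 8, D 12, E 7, F 17. A eliminated.
Round 2: B 8, C 8, D 12, E 7, F 17. E eliminated.
Round 3: B 15, C 8, D 12, F 17. C eliminated.
Round 4: B 15, D 20, F 17. B eliminated.
Round 5: D 35, F 17. D has a majority (≥27).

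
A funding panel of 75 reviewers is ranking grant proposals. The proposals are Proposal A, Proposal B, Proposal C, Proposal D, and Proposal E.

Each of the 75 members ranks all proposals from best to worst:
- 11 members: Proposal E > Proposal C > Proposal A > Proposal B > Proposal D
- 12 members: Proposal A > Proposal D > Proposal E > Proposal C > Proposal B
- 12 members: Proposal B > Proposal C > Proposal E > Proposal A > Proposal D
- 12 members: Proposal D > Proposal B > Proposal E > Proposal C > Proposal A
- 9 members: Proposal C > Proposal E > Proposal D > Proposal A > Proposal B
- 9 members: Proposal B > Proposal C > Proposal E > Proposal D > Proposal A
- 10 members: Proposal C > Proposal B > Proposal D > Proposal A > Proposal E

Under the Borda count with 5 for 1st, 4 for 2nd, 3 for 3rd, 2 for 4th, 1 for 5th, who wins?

Proposal A: 11×3 + 12×5 + 12×2 + 12×1 + 9×2 + 9×1 + 10×2 = 176
Proposal B: 11×2 + 12×1 + 12×5 + 12×4 + 9×1 + 9×5 + 10×4 = 236
Proposal C: 11×4 + 12×2 + 12×4 + 12×2 + 9×5 + 9×4 + 10×5 = 271
Proposal D: 11×1 + 12×4 + 12×1 + 12×5 + 9×3 + 9×2 + 10×3 = 206
Proposal E: 11×5 + 12×3 + 12×3 + 12×3 + 9×4 + 9×3 + 10×1 = 236

Proposal C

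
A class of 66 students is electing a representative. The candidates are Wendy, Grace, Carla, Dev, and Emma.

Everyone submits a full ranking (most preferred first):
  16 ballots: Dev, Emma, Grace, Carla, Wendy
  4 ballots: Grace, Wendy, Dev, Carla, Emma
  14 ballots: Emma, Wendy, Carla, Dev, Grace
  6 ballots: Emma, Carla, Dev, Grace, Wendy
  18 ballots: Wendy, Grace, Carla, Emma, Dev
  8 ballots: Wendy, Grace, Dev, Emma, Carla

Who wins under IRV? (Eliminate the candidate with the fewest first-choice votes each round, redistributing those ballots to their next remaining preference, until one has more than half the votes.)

Emma

Round 1: Wendy 26, Grace 4, Carla 0, Dev 16, Emma 20. Carla eliminated.
Round 2: Wendy 26, Grace 4, Dev 16, Emma 20. Grace eliminated.
Round 3: Wendy 30, Dev 16, Emma 20. Dev eliminated.
Round 4: Wendy 30, Emma 36. Emma has a majority (≥34).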